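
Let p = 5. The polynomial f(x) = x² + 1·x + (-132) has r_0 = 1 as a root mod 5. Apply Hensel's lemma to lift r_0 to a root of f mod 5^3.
r_2 = 11 (mod 125)

Hensel: r_{i+1} = r_i − f(r_i)·(f′(r_i))^{-1} mod 5^{i+2}, f′(x) = 2x + 1. Iterate:
  r_0 = 1 (mod 5)
  r_1 = 11 (mod 25)
  r_2 = 11 (mod 125)
Final: r = 11 satisfies f(r) ≡ 0 mod 5^3.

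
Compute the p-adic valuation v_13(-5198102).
v_13(-5198102) = 5

v_13(n) is the largest exponent k such that 13^k divides n. Factor out: -5198102 = -13^5 · 14. (Sign doesn't affect v_p.) So v_13(-5198102) = 5.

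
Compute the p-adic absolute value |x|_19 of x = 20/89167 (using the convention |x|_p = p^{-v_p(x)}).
|20/89167|_19 = 6859

Step 1 — compute v_19(x) by factoring powers of 19 out of the numerator and denominator: v_19(20/89167) = -3. Step 2 — apply |x|_p = p^{-v_p(x)} = 19^{3} = 6859.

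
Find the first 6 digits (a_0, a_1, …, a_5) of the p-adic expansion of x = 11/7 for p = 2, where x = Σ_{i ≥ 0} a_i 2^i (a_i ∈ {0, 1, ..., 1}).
(a_0, …, a_5) = (1, 0, 1, 1, 1, 0)

v_2(11/7) = 0 (numerator and denominator both coprime to 2), so x ∈ ℤ_2^×. Compute digits iteratively via a_i = x_i mod 2, x_{i+1} = (x_i − a_i)/2, with x_0 = x:
  x_0 = 11/7;  a_0 = 1;  x_1 = (x_0 − 1)/2 = 2/7
  x_1 = 2/7;  a_1 = 0;  x_2 = (x_1 − 0)/2 = 1/7
  x_2 = 1/7;  a_2 = 1;  x_3 = (x_2 − 1)/2 = -3/7
  x_3 = -3/7;  a_3 = 1;  x_4 = (x_3 − 1)/2 = -5/7
  x_4 = -5/7;  a_4 = 1;  x_5 = (x_4 − 1)/2 = -6/7
  x_5 = -6/7;  a_5 = 0;  x_6 = (x_5 − 0)/2 = -3/7
Digits: (1, 0, 1, 1, 1, 0).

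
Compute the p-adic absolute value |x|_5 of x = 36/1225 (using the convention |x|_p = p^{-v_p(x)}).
|36/1225|_5 = 25

Step 1 — compute v_5(x) by factoring powers of 5 out of the numerator and denominator: v_5(36/1225) = -2. Step 2 — apply |x|_p = p^{-v_p(x)} = 5^{2} = 25.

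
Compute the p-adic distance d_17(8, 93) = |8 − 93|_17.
d_17(8, 93) = 1/17

Step 1 — x − y = 8 − 93 = -85. Step 2 — v_17(-85) = 1 (factor: -85 = −(17^1 · 5); the sign does not affect v_p). Step 3 — |x − y|_17 = 17^{-1} = 1/17.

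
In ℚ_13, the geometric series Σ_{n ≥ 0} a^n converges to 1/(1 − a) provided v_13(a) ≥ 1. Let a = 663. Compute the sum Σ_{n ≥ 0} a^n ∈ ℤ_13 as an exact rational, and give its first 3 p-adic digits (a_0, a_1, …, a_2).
Σ a^n = 1/(1 − a) = -1/662;  first 3 digits = (1, 12, 4)

v_13(a) = 1 ≥ 1, so the series converges in ℤ_13 to 1/(1 − a) = 1/(1 − 663) = -1/662. Expand this rational in ℤ_13: compute digits iteratively via d_i = x_i mod 13, x_{i+1} = (x_i − d_i)/13. The first 3 digits are (1, 12, 4).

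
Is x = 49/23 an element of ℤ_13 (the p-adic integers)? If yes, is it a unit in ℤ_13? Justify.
x ∈ ℤ_13^× (unit); v_13(x) = 0

ℤ_13 = {x ∈ ℚ_13 : v_13(x) ≥ 0} and ℤ_13^× = {x ∈ ℤ_13 : v_13(x) = 0}. Here v_13(49/23) = v_13(num) − v_13(den) = 0; compare against these criteria.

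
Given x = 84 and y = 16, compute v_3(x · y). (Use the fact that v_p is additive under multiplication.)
v_3(1344) = 1

v_p(x) = 1 (factor: 84 = 3^1 · 28); v_p(y) = 0 (factor: 16 = 3^0 · 16). Additivity: v_p(xy) = v_p(x) + v_p(y) = 1 + 0 = 1. (Direct check: xy = 1344 = 3^1 · (448).)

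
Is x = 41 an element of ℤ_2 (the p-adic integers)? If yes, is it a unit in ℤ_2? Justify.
x ∈ ℤ_2^× (unit); v_2(x) = 0

ℤ_2 = {x ∈ ℚ_2 : v_2(x) ≥ 0} and ℤ_2^× = {x ∈ ℤ_2 : v_2(x) = 0}. Here v_2(41) = v_2(num) − v_2(den) = 0; compare against these criteria.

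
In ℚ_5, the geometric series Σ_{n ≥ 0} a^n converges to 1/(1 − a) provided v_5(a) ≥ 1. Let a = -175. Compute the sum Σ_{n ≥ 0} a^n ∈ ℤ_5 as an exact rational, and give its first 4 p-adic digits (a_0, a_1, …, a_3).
Σ a^n = 1/(1 − a) = 1/176;  first 4 digits = (1, 0, 3, 3)

v_5(a) = 2 ≥ 1, so the series converges in ℤ_5 to 1/(1 − a) = 1/(1 − (-175)) = 1/176. Expand this rational in ℤ_5: compute digits iteratively via d_i = x_i mod 5, x_{i+1} = (x_i − d_i)/5. The first 4 digits are (1, 0, 3, 3).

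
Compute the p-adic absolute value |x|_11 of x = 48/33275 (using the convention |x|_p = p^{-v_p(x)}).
|48/33275|_11 = 1331

Step 1 — compute v_11(x) by factoring powers of 11 out of the numerator and denominator: v_11(48/33275) = -3. Step 2 — apply |x|_p = p^{-v_p(x)} = 11^{3} = 1331.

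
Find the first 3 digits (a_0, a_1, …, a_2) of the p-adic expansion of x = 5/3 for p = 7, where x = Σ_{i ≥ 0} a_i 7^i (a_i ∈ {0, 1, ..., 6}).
(a_0, …, a_2) = (4, 2, 2)

v_7(5/3) = 0 (numerator and denominator both coprime to 7), so x ∈ ℤ_7^×. Compute digits iteratively via a_i = x_i mod 7, x_{i+1} = (x_i − a_i)/7, with x_0 = x:
  x_0 = 5/3;  a_0 = 4;  x_1 = (x_0 − 4)/7 = -1/3
  x_1 = -1/3;  a_1 = 2;  x_2 = (x_1 − 2)/7 = -1/3
  x_2 = -1/3;  a_2 = 2;  x_3 = (x_2 − 2)/7 = -1/3
Digits: (4, 2, 2).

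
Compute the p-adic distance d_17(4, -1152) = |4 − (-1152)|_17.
d_17(4, -1152) = 1/289

Step 1 — x − y = 4 − (-1152) = 1156. Step 2 — v_17(1156) = 2 (factor: 1156 = (17^2 · 4); the sign does not affect v_p). Step 3 — |x − y|_17 = 17^{-2} = 1/289.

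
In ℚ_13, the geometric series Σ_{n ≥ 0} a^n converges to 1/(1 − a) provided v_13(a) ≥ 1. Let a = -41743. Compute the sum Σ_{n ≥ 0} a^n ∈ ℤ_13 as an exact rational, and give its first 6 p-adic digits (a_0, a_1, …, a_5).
Σ a^n = 1/(1 − a) = 1/41744;  first 6 digits = (1, 0, 0, 7, 11, 12)

v_13(a) = 3 ≥ 1, so the series converges in ℤ_13 to 1/(1 − a) = 1/(1 − (-41743)) = 1/41744. Expand this rational in ℤ_13: compute digits iteratively via d_i = x_i mod 13, x_{i+1} = (x_i − d_i)/13. The first 6 digits are (1, 0, 0, 7, 11, 12).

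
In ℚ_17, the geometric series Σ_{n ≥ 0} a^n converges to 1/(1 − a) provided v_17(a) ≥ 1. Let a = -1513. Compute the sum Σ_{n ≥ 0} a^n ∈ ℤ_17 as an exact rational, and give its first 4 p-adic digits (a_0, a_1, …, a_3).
Σ a^n = 1/(1 − a) = 1/1514;  first 4 digits = (1, 13, 10, 10)

v_17(a) = 1 ≥ 1, so the series converges in ℤ_17 to 1/(1 − a) = 1/(1 − (-1513)) = 1/1514. Expand this rational in ℤ_17: compute digits iteratively via d_i = x_i mod 17, x_{i+1} = (x_i − d_i)/17. The first 4 digits are (1, 13, 10, 10).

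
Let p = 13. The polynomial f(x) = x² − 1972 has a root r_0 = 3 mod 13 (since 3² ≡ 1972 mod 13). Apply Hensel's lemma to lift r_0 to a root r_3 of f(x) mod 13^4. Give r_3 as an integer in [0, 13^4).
r_3 = 20582 (mod 28561)

Hensel's recurrence: r_{i+1} = r_i − f(r_i)·(f′(r_i))^{-1} mod 13^{i+2}, with f′(x) = 2x. Iterate:
  r_0 = 3 (mod 13)
  r_1 = 133 (mod 169)
  r_2 = 809 (mod 2197)
  r_3 = 20582 (mod 28561)
Final: r_3 = 20582, and one checks f(r_3) ≡ 0 mod 13^4.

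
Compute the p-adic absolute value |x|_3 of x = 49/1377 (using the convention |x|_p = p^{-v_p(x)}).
|49/1377|_3 = 81

Step 1 — compute v_3(x) by factoring powers of 3 out of the numerator and denominator: v_3(49/1377) = -4. Step 2 — apply |x|_p = p^{-v_p(x)} = 3^{4} = 81.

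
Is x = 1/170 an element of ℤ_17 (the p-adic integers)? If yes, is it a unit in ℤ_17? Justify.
x ∉ ℤ_17 (v_17(x) = -1 < 0)

ℤ_17 = {x ∈ ℚ_17 : v_17(x) ≥ 0} and ℤ_17^× = {x ∈ ℤ_17 : v_17(x) = 0}. Here v_17(1/170) = v_17(num) − v_17(den) = -1; compare against these criteria.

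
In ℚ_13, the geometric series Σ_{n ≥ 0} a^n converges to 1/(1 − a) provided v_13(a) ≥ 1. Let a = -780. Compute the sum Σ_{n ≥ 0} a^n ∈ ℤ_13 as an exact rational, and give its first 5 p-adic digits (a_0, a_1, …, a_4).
Σ a^n = 1/(1 − a) = 1/781;  first 5 digits = (1, 5, 7, 11, 7)

v_13(a) = 1 ≥ 1, so the series converges in ℤ_13 to 1/(1 − a) = 1/(1 − (-780)) = 1/781. Expand this rational in ℤ_13: compute digits iteratively via d_i = x_i mod 13, x_{i+1} = (x_i − d_i)/13. The first 5 digits are (1, 5, 7, 11, 7).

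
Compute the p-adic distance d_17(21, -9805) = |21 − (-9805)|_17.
d_17(21, -9805) = 1/4913

Step 1 — x − y = 21 − (-9805) = 9826. Step 2 — v_17(9826) = 3 (factor: 9826 = (17^3 · 2); the sign does not affect v_p). Step 3 — |x − y|_17 = 17^{-3} = 1/4913.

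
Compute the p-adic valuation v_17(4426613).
v_17(4426613) = 4

v_17(n) is the largest exponent k such that 17^k divides n. Factor out: 4426613 = 17^4 · 53. (Sign doesn't affect v_p.) So v_17(4426613) = 4.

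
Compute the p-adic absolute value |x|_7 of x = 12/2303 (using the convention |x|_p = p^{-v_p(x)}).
|12/2303|_7 = 49

Step 1 — compute v_7(x) by factoring powers of 7 out of the numerator and denominator: v_7(12/2303) = -2. Step 2 — apply |x|_p = p^{-v_p(x)} = 7^{2} = 49.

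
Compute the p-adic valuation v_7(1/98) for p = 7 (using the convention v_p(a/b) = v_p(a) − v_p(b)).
v_7(1/98) = -2

Factor powers of 7 from the numerator and denominator of the reduced fraction: 1 = 7^0 · 1 and 98 = 7^2 · 2. Apply v_p(a/b) = v_p(a) − v_p(b): v_7(1/98) = 0 − 2 = -2.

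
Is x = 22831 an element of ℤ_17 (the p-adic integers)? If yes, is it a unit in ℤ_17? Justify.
x ∈ ℤ_17 but not a unit; v_17(x) = 2 > 0

ℤ_17 = {x ∈ ℚ_17 : v_17(x) ≥ 0} and ℤ_17^× = {x ∈ ℤ_17 : v_17(x) = 0}. Here v_17(22831) = v_17(num) − v_17(den) = 2; compare against these criteria.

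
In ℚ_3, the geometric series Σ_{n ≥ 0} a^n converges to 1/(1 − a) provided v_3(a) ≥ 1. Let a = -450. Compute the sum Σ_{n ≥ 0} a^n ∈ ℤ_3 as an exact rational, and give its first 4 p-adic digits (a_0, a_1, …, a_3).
Σ a^n = 1/(1 − a) = 1/451;  first 4 digits = (1, 0, 1, 1)

v_3(a) = 2 ≥ 1, so the series converges in ℤ_3 to 1/(1 − a) = 1/(1 − (-450)) = 1/451. Expand this rational in ℤ_3: compute digits iteratively via d_i = x_i mod 3, x_{i+1} = (x_i − d_i)/3. The first 4 digits are (1, 0, 1, 1).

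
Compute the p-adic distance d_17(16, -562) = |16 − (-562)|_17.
d_17(16, -562) = 1/289

Step 1 — x − y = 16 − (-562) = 578. Step 2 — v_17(578) = 2 (factor: 578 = (17^2 · 2); the sign does not affect v_p). Step 3 — |x − y|_17 = 17^{-2} = 1/289.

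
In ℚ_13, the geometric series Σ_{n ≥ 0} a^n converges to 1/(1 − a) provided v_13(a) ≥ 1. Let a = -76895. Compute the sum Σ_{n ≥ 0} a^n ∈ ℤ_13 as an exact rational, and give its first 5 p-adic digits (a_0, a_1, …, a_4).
Σ a^n = 1/(1 − a) = 1/76896;  first 5 digits = (1, 0, 0, 4, 10)

v_13(a) = 3 ≥ 1, so the series converges in ℤ_13 to 1/(1 − a) = 1/(1 − (-76895)) = 1/76896. Expand this rational in ℤ_13: compute digits iteratively via d_i = x_i mod 13, x_{i+1} = (x_i − d_i)/13. The first 5 digits are (1, 0, 0, 4, 10).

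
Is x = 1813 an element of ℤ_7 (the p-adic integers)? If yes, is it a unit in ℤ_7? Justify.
x ∈ ℤ_7 but not a unit; v_7(x) = 2 > 0

ℤ_7 = {x ∈ ℚ_7 : v_7(x) ≥ 0} and ℤ_7^× = {x ∈ ℤ_7 : v_7(x) = 0}. Here v_7(1813) = v_7(num) − v_7(den) = 2; compare against these criteria.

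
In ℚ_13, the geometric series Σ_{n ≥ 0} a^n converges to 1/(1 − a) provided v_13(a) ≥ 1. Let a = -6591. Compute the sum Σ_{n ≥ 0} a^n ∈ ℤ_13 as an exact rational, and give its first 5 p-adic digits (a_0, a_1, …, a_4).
Σ a^n = 1/(1 − a) = 1/6592;  first 5 digits = (1, 0, 0, 10, 12)

v_13(a) = 3 ≥ 1, so the series converges in ℤ_13 to 1/(1 − a) = 1/(1 − (-6591)) = 1/6592. Expand this rational in ℤ_13: compute digits iteratively via d_i = x_i mod 13, x_{i+1} = (x_i − d_i)/13. The first 5 digits are (1, 0, 0, 10, 12).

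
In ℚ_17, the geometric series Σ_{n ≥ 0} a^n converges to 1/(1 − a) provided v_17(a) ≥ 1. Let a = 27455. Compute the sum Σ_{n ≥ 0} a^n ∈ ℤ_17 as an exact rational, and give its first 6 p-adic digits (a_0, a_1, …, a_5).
Σ a^n = 1/(1 − a) = -1/27454;  first 6 digits = (1, 0, 10, 5, 15, 3)

v_17(a) = 2 ≥ 1, so the series converges in ℤ_17 to 1/(1 − a) = 1/(1 − 27455) = -1/27454. Expand this rational in ℤ_17: compute digits iteratively via d_i = x_i mod 17, x_{i+1} = (x_i − d_i)/17. The first 6 digits are (1, 0, 10, 5, 15, 3).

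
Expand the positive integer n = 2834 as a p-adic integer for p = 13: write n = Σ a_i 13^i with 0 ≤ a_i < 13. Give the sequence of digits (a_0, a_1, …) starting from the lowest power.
(a_0, a_1, …) = (0, 10, 3, 1)

Repeated division by 13 gives the digits low-to-high: 2834 = 10·13^1 + 3·13^2 + 1·13^3. Digit sequence: (0, 10, 3, 1).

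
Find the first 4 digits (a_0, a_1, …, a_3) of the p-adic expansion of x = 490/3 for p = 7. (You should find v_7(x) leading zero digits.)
(a_0, …, a_3) = (0, 0, 1, 5)

v_7(490/3) = 2, so a_0 = ... = a_1 = 0. Factor out: x = 7^2 · u with u = 10/3 a unit in ℤ_7. Expand u iteratively via a_{v+i} = u_i mod 7, u_{i+1} = (u_i − a_{v+i})/7:
  u_0 = 10/3;  a_2 = 1;  u_1 = (u_0 − 1)/7 = 1/3
  u_1 = 1/3;  a_3 = 5;  u_2 = (u_1 − 5)/7 = -2/3
Digits: (0, 0, 1, 5).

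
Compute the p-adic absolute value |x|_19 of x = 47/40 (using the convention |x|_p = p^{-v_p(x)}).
|47/40|_19 = 1

Step 1 — compute v_19(x) by factoring powers of 19 out of the numerator and denominator: v_19(47/40) = 0. Step 2 — apply |x|_p = p^{-v_p(x)} = 19^{0} = 1.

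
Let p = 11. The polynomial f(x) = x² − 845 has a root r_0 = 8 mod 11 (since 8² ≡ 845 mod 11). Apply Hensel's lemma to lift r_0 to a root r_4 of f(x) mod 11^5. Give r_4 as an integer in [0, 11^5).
r_4 = 85566 (mod 161051)

Hensel's recurrence: r_{i+1} = r_i − f(r_i)·(f′(r_i))^{-1} mod 11^{i+2}, with f′(x) = 2x. Iterate:
  r_0 = 8 (mod 11)
  r_1 = 19 (mod 121)
  r_2 = 382 (mod 1331)
  r_3 = 12361 (mod 14641)
  r_4 = 85566 (mod 161051)
Final: r_4 = 85566, and one checks f(r_4) ≡ 0 mod 11^5.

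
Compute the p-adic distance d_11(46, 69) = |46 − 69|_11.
d_11(46, 69) = 1

Step 1 — x − y = 46 − 69 = -23. Step 2 — v_11(-23) = 0 (factor: -23 = −(11^0 · 23); the sign does not affect v_p). Step 3 — |x − y|_11 = 11^{0} = 1.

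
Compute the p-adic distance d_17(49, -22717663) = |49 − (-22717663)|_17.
d_17(49, -22717663) = 1/1419857

Step 1 — x − y = 49 − (-22717663) = 22717712. Step 2 — v_17(22717712) = 5 (factor: 22717712 = (17^5 · 16); the sign does not affect v_p). Step 3 — |x − y|_17 = 17^{-5} = 1/1419857.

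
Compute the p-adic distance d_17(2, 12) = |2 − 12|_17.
d_17(2, 12) = 1

Step 1 — x − y = 2 − 12 = -10. Step 2 — v_17(-10) = 0 (factor: -10 = −(17^0 · 10); the sign does not affect v_p). Step 3 — |x − y|_17 = 17^{0} = 1.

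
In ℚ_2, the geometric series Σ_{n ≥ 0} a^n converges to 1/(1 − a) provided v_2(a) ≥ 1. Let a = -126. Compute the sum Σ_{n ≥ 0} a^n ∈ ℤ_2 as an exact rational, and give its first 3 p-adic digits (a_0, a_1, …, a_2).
Σ a^n = 1/(1 − a) = 1/127;  first 3 digits = (1, 1, 1)

v_2(a) = 1 ≥ 1, so the series converges in ℤ_2 to 1/(1 − a) = 1/(1 − (-126)) = 1/127. Expand this rational in ℤ_2: compute digits iteratively via d_i = x_i mod 2, x_{i+1} = (x_i − d_i)/2. The first 3 digits are (1, 1, 1).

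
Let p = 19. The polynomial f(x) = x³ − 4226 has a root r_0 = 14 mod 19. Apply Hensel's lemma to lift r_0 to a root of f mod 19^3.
r_2 = 2503 (mod 6859)

Hensel: r_{i+1} = r_i − f(r_i)/f′(r_i) mod 19^{i+2}, where f′(x) = 3x². Iterate:
  r_0 = 14 (mod 19)
  r_1 = 337 (mod 361)
  r_2 = 2503 (mod 6859)
Final: r = 2503 with f(r) ≡ 0 mod 19^3.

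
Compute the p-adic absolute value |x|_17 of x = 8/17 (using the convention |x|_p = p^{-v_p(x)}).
|8/17|_17 = 17

Step 1 — compute v_17(x) by factoring powers of 17 out of the numerator and denominator: v_17(8/17) = -1. Step 2 — apply |x|_p = p^{-v_p(x)} = 17^{1} = 17.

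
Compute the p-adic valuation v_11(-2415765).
v_11(-2415765) = 5

v_11(n) is the largest exponent k such that 11^k divides n. Factor out: -2415765 = -11^5 · 15. (Sign doesn't affect v_p.) So v_11(-2415765) = 5.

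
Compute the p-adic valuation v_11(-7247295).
v_11(-7247295) = 5

v_11(n) is the largest exponent k such that 11^k divides n. Factor out: -7247295 = -11^5 · 45. (Sign doesn't affect v_p.) So v_11(-7247295) = 5.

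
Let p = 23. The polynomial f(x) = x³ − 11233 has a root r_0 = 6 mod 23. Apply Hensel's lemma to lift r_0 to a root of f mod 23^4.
r_3 = 199830 (mod 279841)

Hensel: r_{i+1} = r_i − f(r_i)/f′(r_i) mod 23^{i+2}, where f′(x) = 3x². Iterate:
  r_0 = 6 (mod 23)
  r_1 = 397 (mod 529)
  r_2 = 5158 (mod 12167)
  r_3 = 199830 (mod 279841)
Final: r = 199830 with f(r) ≡ 0 mod 23^4.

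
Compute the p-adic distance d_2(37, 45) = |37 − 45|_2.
d_2(37, 45) = 1/8

Step 1 — x − y = 37 − 45 = -8. Step 2 — v_2(-8) = 3 (factor: -8 = −(2^3 · 1); the sign does not affect v_p). Step 3 — |x − y|_2 = 2^{-3} = 1/8.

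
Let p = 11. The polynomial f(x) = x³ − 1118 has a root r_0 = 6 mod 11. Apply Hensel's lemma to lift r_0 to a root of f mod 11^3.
r_2 = 523 (mod 1331)

Hensel: r_{i+1} = r_i − f(r_i)/f′(r_i) mod 11^{i+2}, where f′(x) = 3x². Iterate:
  r_0 = 6 (mod 11)
  r_1 = 39 (mod 121)
  r_2 = 523 (mod 1331)
Final: r = 523 with f(r) ≡ 0 mod 11^3.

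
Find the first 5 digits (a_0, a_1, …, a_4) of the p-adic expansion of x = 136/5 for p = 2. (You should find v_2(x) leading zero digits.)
(a_0, …, a_4) = (0, 0, 0, 1, 0)

v_2(136/5) = 3, so a_0 = ... = a_2 = 0. Factor out: x = 2^3 · u with u = 17/5 a unit in ℤ_2. Expand u iteratively via a_{v+i} = u_i mod 2, u_{i+1} = (u_i − a_{v+i})/2:
  u_0 = 17/5;  a_3 = 1;  u_1 = (u_0 − 1)/2 = 6/5
  u_1 = 6/5;  a_4 = 0;  u_2 = (u_1 − 0)/2 = 3/5
Digits: (0, 0, 0, 1, 0).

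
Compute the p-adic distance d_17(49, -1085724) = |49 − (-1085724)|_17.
d_17(49, -1085724) = 1/83521

Step 1 — x − y = 49 − (-1085724) = 1085773. Step 2 — v_17(1085773) = 4 (factor: 1085773 = (17^4 · 13); the sign does not affect v_p). Step 3 — |x − y|_17 = 17^{-4} = 1/83521.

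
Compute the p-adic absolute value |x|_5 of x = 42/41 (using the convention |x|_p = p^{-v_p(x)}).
|42/41|_5 = 1

Step 1 — compute v_5(x) by factoring powers of 5 out of the numerator and denominator: v_5(42/41) = 0. Step 2 — apply |x|_p = p^{-v_p(x)} = 5^{0} = 1.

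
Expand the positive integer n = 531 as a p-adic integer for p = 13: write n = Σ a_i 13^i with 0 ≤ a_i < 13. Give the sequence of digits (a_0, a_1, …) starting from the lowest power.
(a_0, a_1, …) = (11, 1, 3)

Repeated division by 13 gives the digits low-to-high: 531 = 11 + 1·13^1 + 3·13^2. Digit sequence: (11, 1, 3).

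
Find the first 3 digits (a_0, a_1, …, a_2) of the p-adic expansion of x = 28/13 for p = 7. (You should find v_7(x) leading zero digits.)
(a_0, …, a_2) = (0, 3, 5)

v_7(28/13) = 1, so a_0 = ... = a_0 = 0. Factor out: x = 7^1 · u with u = 4/13 a unit in ℤ_7. Expand u iteratively via a_{v+i} = u_i mod 7, u_{i+1} = (u_i − a_{v+i})/7:
  u_0 = 4/13;  a_1 = 3;  u_1 = (u_0 − 3)/7 = -5/13
  u_1 = -5/13;  a_2 = 5;  u_2 = (u_1 − 5)/7 = -10/13
Digits: (0, 3, 5).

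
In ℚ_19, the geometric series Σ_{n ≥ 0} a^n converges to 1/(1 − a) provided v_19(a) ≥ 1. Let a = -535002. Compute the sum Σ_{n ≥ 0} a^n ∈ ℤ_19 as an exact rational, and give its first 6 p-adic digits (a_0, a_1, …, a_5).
Σ a^n = 1/(1 − a) = 1/535003;  first 6 digits = (1, 0, 0, 17, 14, 18)

v_19(a) = 3 ≥ 1, so the series converges in ℤ_19 to 1/(1 − a) = 1/(1 − (-535002)) = 1/535003. Expand this rational in ℤ_19: compute digits iteratively via d_i = x_i mod 19, x_{i+1} = (x_i − d_i)/19. The first 6 digits are (1, 0, 0, 17, 14, 18).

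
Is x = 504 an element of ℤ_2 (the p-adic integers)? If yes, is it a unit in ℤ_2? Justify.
x ∈ ℤ_2 but not a unit; v_2(x) = 3 > 0

ℤ_2 = {x ∈ ℚ_2 : v_2(x) ≥ 0} and ℤ_2^× = {x ∈ ℤ_2 : v_2(x) = 0}. Here v_2(504) = v_2(num) − v_2(den) = 3; compare against these criteria.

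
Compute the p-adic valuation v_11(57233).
v_11(57233) = 3

v_11(n) is the largest exponent k such that 11^k divides n. Factor out: 57233 = 11^3 · 43. (Sign doesn't affect v_p.) So v_11(57233) = 3.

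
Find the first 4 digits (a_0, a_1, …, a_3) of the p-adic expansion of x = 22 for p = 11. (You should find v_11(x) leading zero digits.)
(a_0, …, a_3) = (0, 2, 0, 0)

v_11(22) = 1, so a_0 = ... = a_0 = 0. Factor out: x = 11^1 · u with u = 2 a unit in ℤ_11. Expand u iteratively via a_{v+i} = u_i mod 11, u_{i+1} = (u_i − a_{v+i})/11:
  u_0 = 2;  a_1 = 2;  u_1 = (u_0 − 2)/11 = 0
  u_1 = 0;  a_2 = 0;  u_2 = (u_1 − 0)/11 = 0
  u_2 = 0;  a_3 = 0;  u_3 = (u_2 − 0)/11 = 0
Digits: (0, 2, 0, 0).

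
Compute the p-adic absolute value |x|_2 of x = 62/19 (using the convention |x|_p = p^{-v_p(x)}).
|62/19|_2 = 1/2

Step 1 — compute v_2(x) by factoring powers of 2 out of the numerator and denominator: v_2(62/19) = 1. Step 2 — apply |x|_p = p^{-v_p(x)} = 2^{-1} = 1/2.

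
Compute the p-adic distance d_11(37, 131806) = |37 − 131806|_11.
d_11(37, 131806) = 1/14641

Step 1 — x − y = 37 − 131806 = -131769. Step 2 — v_11(-131769) = 4 (factor: -131769 = −(11^4 · 9); the sign does not affect v_p). Step 3 — |x − y|_11 = 11^{-4} = 1/14641.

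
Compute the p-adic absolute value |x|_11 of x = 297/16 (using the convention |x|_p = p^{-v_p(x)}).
|297/16|_11 = 1/11

Step 1 — compute v_11(x) by factoring powers of 11 out of the numerator and denominator: v_11(297/16) = 1. Step 2 — apply |x|_p = p^{-v_p(x)} = 11^{-1} = 1/11.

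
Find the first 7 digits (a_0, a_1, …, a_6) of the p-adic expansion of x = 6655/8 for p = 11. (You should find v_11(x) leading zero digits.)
(a_0, …, a_6) = (0, 0, 0, 2, 4, 1, 4)

v_11(6655/8) = 3, so a_0 = ... = a_2 = 0. Factor out: x = 11^3 · u with u = 5/8 a unit in ℤ_11. Expand u iteratively via a_{v+i} = u_i mod 11, u_{i+1} = (u_i − a_{v+i})/11:
  u_0 = 5/8;  a_3 = 2;  u_1 = (u_0 − 2)/11 = -1/8
  u_1 = -1/8;  a_4 = 4;  u_2 = (u_1 − 4)/11 = -3/8
  u_2 = -3/8;  a_5 = 1;  u_3 = (u_2 − 1)/11 = -1/8
  u_3 = -1/8;  a_6 = 4;  u_4 = (u_3 − 4)/11 = -3/8
Digits: (0, 0, 0, 2, 4, 1, 4).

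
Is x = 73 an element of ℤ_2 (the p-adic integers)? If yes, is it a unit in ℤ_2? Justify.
x ∈ ℤ_2^× (unit); v_2(x) = 0

ℤ_2 = {x ∈ ℚ_2 : v_2(x) ≥ 0} and ℤ_2^× = {x ∈ ℤ_2 : v_2(x) = 0}. Here v_2(73) = v_2(num) − v_2(den) = 0; compare against these criteria.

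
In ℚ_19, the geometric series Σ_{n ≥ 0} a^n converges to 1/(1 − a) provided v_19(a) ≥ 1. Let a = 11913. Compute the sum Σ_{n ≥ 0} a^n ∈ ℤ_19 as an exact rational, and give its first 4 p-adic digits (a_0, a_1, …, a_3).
Σ a^n = 1/(1 − a) = -1/11912;  first 4 digits = (1, 0, 14, 1)

v_19(a) = 2 ≥ 1, so the series converges in ℤ_19 to 1/(1 − a) = 1/(1 − 11913) = -1/11912. Expand this rational in ℤ_19: compute digits iteratively via d_i = x_i mod 19, x_{i+1} = (x_i − d_i)/19. The first 4 digits are (1, 0, 14, 1).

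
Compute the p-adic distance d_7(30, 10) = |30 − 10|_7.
d_7(30, 10) = 1

Step 1 — x − y = 30 − 10 = 20. Step 2 — v_7(20) = 0 (factor: 20 = (7^0 · 20); the sign does not affect v_p). Step 3 — |x − y|_7 = 7^{0} = 1.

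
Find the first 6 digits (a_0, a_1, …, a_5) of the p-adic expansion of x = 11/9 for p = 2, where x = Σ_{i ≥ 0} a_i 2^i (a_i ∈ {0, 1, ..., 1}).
(a_0, …, a_5) = (1, 1, 0, 0, 1, 1)

v_2(11/9) = 0 (numerator and denominator both coprime to 2), so x ∈ ℤ_2^×. Compute digits iteratively via a_i = x_i mod 2, x_{i+1} = (x_i − a_i)/2, with x_0 = x:
  x_0 = 11/9;  a_0 = 1;  x_1 = (x_0 − 1)/2 = 1/9
  x_1 = 1/9;  a_1 = 1;  x_2 = (x_1 − 1)/2 = -4/9
  x_2 = -4/9;  a_2 = 0;  x_3 = (x_2 − 0)/2 = -2/9
  x_3 = -2/9;  a_3 = 0;  x_4 = (x_3 − 0)/2 = -1/9
  x_4 = -1/9;  a_4 = 1;  x_5 = (x_4 − 1)/2 = -5/9
  x_5 = -5/9;  a_5 = 1;  x_6 = (x_5 − 1)/2 = -7/9
Digits: (1, 1, 0, 0, 1, 1).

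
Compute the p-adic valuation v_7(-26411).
v_7(-26411) = 4

v_7(n) is the largest exponent k such that 7^k divides n. Factor out: -26411 = -7^4 · 11. (Sign doesn't affect v_p.) So v_7(-26411) = 4.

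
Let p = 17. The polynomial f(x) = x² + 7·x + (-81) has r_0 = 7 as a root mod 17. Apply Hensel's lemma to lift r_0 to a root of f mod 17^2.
r_1 = 75 (mod 289)

Hensel: r_{i+1} = r_i − f(r_i)·(f′(r_i))^{-1} mod 17^{i+2}, f′(x) = 2x + 7. Iterate:
  r_0 = 7 (mod 17)
  r_1 = 75 (mod 289)
Final: r = 75 satisfies f(r) ≡ 0 mod 17^2.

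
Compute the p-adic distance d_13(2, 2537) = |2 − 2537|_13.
d_13(2, 2537) = 1/169

Step 1 — x − y = 2 − 2537 = -2535. Step 2 — v_13(-2535) = 2 (factor: -2535 = −(13^2 · 15); the sign does not affect v_p). Step 3 — |x − y|_13 = 13^{-2} = 1/169.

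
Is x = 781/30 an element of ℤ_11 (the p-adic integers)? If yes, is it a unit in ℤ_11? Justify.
x ∈ ℤ_11 but not a unit; v_11(x) = 1 > 0

ℤ_11 = {x ∈ ℚ_11 : v_11(x) ≥ 0} and ℤ_11^× = {x ∈ ℤ_11 : v_11(x) = 0}. Here v_11(781/30) = v_11(num) − v_11(den) = 1; compare against these criteria.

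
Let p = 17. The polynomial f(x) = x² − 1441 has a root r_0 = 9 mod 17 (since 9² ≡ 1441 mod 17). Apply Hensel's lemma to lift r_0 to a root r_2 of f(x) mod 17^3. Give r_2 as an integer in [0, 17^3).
r_2 = 502 (mod 4913)

Hensel's recurrence: r_{i+1} = r_i − f(r_i)·(f′(r_i))^{-1} mod 17^{i+2}, with f′(x) = 2x. Iterate:
  r_0 = 9 (mod 17)
  r_1 = 213 (mod 289)
  r_2 = 502 (mod 4913)
Final: r_2 = 502, and one checks f(r_2) ≡ 0 mod 17^3.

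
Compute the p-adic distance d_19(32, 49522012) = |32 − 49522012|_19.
d_19(32, 49522012) = 1/2476099

Step 1 — x − y = 32 − 49522012 = -49521980. Step 2 — v_19(-49521980) = 5 (factor: -49521980 = −(19^5 · 20); the sign does not affect v_p). Step 3 — |x − y|_19 = 19^{-5} = 1/2476099.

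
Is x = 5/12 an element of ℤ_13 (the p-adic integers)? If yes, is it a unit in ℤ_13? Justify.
x ∈ ℤ_13^× (unit); v_13(x) = 0

ℤ_13 = {x ∈ ℚ_13 : v_13(x) ≥ 0} and ℤ_13^× = {x ∈ ℤ_13 : v_13(x) = 0}. Here v_13(5/12) = v_13(num) − v_13(den) = 0; compare against these criteria.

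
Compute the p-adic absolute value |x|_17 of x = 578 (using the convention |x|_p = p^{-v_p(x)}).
|578|_17 = 1/289

Step 1 — compute v_17(x) by factoring powers of 17 out of the numerator and denominator: v_17(578) = 2. Step 2 — apply |x|_p = p^{-v_p(x)} = 17^{-2} = 1/289.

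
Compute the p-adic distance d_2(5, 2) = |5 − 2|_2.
d_2(5, 2) = 1

Step 1 — x − y = 5 − 2 = 3. Step 2 — v_2(3) = 0 (factor: 3 = (2^0 · 3); the sign does not affect v_p). Step 3 — |x − y|_2 = 2^{0} = 1.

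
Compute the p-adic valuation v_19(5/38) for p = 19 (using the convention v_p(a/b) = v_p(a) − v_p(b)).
v_19(5/38) = -1

Factor powers of 19 from the numerator and denominator of the reduced fraction: 5 = 19^0 · 5 and 38 = 19^1 · 2. Apply v_p(a/b) = v_p(a) − v_p(b): v_19(5/38) = 0 − 1 = -1.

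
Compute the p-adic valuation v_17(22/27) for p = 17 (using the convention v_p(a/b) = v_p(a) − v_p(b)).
v_17(22/27) = 0

Factor powers of 17 from the numerator and denominator of the reduced fraction: 22 = 17^0 · 22 and 27 = 17^0 · 27. Apply v_p(a/b) = v_p(a) − v_p(b): v_17(22/27) = 0 − 0 = 0.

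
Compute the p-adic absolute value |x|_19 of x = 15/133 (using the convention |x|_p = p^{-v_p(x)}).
|15/133|_19 = 19

Step 1 — compute v_19(x) by factoring powers of 19 out of the numerator and denominator: v_19(15/133) = -1. Step 2 — apply |x|_p = p^{-v_p(x)} = 19^{1} = 19.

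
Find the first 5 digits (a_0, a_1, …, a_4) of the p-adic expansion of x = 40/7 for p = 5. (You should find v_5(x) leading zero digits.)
(a_0, …, a_4) = (0, 4, 3, 0, 2)

v_5(40/7) = 1, so a_0 = ... = a_0 = 0. Factor out: x = 5^1 · u with u = 8/7 a unit in ℤ_5. Expand u iteratively via a_{v+i} = u_i mod 5, u_{i+1} = (u_i − a_{v+i})/5:
  u_0 = 8/7;  a_1 = 4;  u_1 = (u_0 − 4)/5 = -4/7
  u_1 = -4/7;  a_2 = 3;  u_2 = (u_1 − 3)/5 = -5/7
  u_2 = -5/7;  a_3 = 0;  u_3 = (u_2 − 0)/5 = -1/7
  u_3 = -1/7;  a_4 = 2;  u_4 = (u_3 − 2)/5 = -3/7
Digits: (0, 4, 3, 0, 2).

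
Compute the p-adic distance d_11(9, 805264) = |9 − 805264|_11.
d_11(9, 805264) = 1/161051

Step 1 — x − y = 9 − 805264 = -805255. Step 2 — v_11(-805255) = 5 (factor: -805255 = −(11^5 · 5); the sign does not affect v_p). Step 3 — |x − y|_11 = 11^{-5} = 1/161051.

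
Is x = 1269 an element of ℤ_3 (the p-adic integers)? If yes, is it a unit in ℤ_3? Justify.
x ∈ ℤ_3 but not a unit; v_3(x) = 3 > 0

ℤ_3 = {x ∈ ℚ_3 : v_3(x) ≥ 0} and ℤ_3^× = {x ∈ ℤ_3 : v_3(x) = 0}. Here v_3(1269) = v_3(num) − v_3(den) = 3; compare against these criteria.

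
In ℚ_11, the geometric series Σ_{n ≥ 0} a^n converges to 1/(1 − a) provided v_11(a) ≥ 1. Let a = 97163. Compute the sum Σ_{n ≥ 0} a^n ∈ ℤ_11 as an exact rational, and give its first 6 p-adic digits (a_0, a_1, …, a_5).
Σ a^n = 1/(1 − a) = -1/97162;  first 6 digits = (1, 0, 0, 7, 6, 0)

v_11(a) = 3 ≥ 1, so the series converges in ℤ_11 to 1/(1 − a) = 1/(1 − 97163) = -1/97162. Expand this rational in ℤ_11: compute digits iteratively via d_i = x_i mod 11, x_{i+1} = (x_i − d_i)/11. The first 6 digits are (1, 0, 0, 7, 6, 0).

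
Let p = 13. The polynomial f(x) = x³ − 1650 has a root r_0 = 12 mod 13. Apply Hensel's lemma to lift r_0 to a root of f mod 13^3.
r_2 = 2183 (mod 2197)

Hensel: r_{i+1} = r_i − f(r_i)/f′(r_i) mod 13^{i+2}, where f′(x) = 3x². Iterate:
  r_0 = 12 (mod 13)
  r_1 = 155 (mod 169)
  r_2 = 2183 (mod 2197)
Final: r = 2183 with f(r) ≡ 0 mod 13^3.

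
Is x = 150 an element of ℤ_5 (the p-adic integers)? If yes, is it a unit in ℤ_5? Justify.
x ∈ ℤ_5 but not a unit; v_5(x) = 2 > 0

ℤ_5 = {x ∈ ℚ_5 : v_5(x) ≥ 0} and ℤ_5^× = {x ∈ ℤ_5 : v_5(x) = 0}. Here v_5(150) = v_5(num) − v_5(den) = 2; compare against these criteria.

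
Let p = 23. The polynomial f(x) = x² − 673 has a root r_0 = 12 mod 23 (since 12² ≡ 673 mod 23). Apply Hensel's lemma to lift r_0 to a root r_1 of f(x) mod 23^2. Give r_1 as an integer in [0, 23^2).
r_1 = 12 (mod 529)

Hensel's recurrence: r_{i+1} = r_i − f(r_i)·(f′(r_i))^{-1} mod 23^{i+2}, with f′(x) = 2x. Iterate:
  r_0 = 12 (mod 23)
  r_1 = 12 (mod 529)
Final: r_1 = 12, and one checks f(r_1) ≡ 0 mod 23^2.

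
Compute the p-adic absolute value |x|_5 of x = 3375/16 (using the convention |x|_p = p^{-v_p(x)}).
|3375/16|_5 = 1/125

Step 1 — compute v_5(x) by factoring powers of 5 out of the numerator and denominator: v_5(3375/16) = 3. Step 2 — apply |x|_p = p^{-v_p(x)} = 5^{-3} = 1/125.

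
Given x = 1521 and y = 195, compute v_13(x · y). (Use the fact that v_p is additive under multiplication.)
v_13(296595) = 3

v_p(x) = 2 (factor: 1521 = 13^2 · 9); v_p(y) = 1 (factor: 195 = 13^1 · 15). Additivity: v_p(xy) = v_p(x) + v_p(y) = 2 + 1 = 3. (Direct check: xy = 296595 = 13^3 · (135).)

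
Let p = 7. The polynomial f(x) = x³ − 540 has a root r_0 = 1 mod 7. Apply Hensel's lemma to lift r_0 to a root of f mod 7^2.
r_1 = 1 (mod 49)

Hensel: r_{i+1} = r_i − f(r_i)/f′(r_i) mod 7^{i+2}, where f′(x) = 3x². Iterate:
  r_0 = 1 (mod 7)
  r_1 = 1 (mod 49)
Final: r = 1 with f(r) ≡ 0 mod 7^2.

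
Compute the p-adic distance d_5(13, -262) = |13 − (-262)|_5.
d_5(13, -262) = 1/25

Step 1 — x − y = 13 − (-262) = 275. Step 2 — v_5(275) = 2 (factor: 275 = (5^2 · 11); the sign does not affect v_p). Step 3 — |x − y|_5 = 5^{-2} = 1/25.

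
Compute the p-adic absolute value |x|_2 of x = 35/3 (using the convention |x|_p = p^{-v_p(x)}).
|35/3|_2 = 1

Step 1 — compute v_2(x) by factoring powers of 2 out of the numerator and denominator: v_2(35/3) = 0. Step 2 — apply |x|_p = p^{-v_p(x)} = 2^{0} = 1.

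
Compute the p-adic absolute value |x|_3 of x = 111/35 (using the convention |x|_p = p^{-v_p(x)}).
|111/35|_3 = 1/3

Step 1 — compute v_3(x) by factoring powers of 3 out of the numerator and denominator: v_3(111/35) = 1. Step 2 — apply |x|_p = p^{-v_p(x)} = 3^{-1} = 1/3.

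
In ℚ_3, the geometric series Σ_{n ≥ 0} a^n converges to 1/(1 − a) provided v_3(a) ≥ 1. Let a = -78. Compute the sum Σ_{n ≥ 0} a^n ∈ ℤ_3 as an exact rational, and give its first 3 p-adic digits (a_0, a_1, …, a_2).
Σ a^n = 1/(1 − a) = 1/79;  first 3 digits = (1, 1, 1)

v_3(a) = 1 ≥ 1, so the series converges in ℤ_3 to 1/(1 − a) = 1/(1 − (-78)) = 1/79. Expand this rational in ℤ_3: compute digits iteratively via d_i = x_i mod 3, x_{i+1} = (x_i − d_i)/3. The first 3 digits are (1, 1, 1).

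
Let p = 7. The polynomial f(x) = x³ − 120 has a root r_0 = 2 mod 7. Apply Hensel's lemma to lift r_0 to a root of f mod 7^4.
r_3 = 1759 (mod 2401)

Hensel: r_{i+1} = r_i − f(r_i)/f′(r_i) mod 7^{i+2}, where f′(x) = 3x². Iterate:
  r_0 = 2 (mod 7)
  r_1 = 44 (mod 49)
  r_2 = 44 (mod 343)
  r_3 = 1759 (mod 2401)
Final: r = 1759 with f(r) ≡ 0 mod 7^4.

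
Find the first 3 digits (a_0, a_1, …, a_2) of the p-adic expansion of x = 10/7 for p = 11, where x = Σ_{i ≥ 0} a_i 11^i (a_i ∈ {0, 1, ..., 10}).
(a_0, …, a_2) = (3, 3, 6)

v_11(10/7) = 0 (numerator and denominator both coprime to 11), so x ∈ ℤ_11^×. Compute digits iteratively via a_i = x_i mod 11, x_{i+1} = (x_i − a_i)/11, with x_0 = x:
  x_0 = 10/7;  a_0 = 3;  x_1 = (x_0 − 3)/11 = -1/7
  x_1 = -1/7;  a_1 = 3;  x_2 = (x_1 − 3)/11 = -2/7
  x_2 = -2/7;  a_2 = 6;  x_3 = (x_2 − 6)/11 = -4/7
Digits: (3, 3, 6).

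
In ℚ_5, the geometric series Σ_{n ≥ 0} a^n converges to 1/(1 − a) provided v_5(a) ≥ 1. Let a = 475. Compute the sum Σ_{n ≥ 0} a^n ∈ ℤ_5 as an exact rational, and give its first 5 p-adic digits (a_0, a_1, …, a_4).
Σ a^n = 1/(1 − a) = -1/474;  first 5 digits = (1, 0, 4, 3, 1)

v_5(a) = 2 ≥ 1, so the series converges in ℤ_5 to 1/(1 − a) = 1/(1 − 475) = -1/474. Expand this rational in ℤ_5: compute digits iteratively via d_i = x_i mod 5, x_{i+1} = (x_i − d_i)/5. The first 5 digits are (1, 0, 4, 3, 1).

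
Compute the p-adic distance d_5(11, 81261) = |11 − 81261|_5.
d_5(11, 81261) = 1/3125

Step 1 — x − y = 11 − 81261 = -81250. Step 2 — v_5(-81250) = 5 (factor: -81250 = −(5^5 · 26); the sign does not affect v_p). Step 3 — |x − y|_5 = 5^{-5} = 1/3125.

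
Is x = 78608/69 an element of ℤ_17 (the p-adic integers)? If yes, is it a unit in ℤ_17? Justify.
x ∈ ℤ_17 but not a unit; v_17(x) = 3 > 0

ℤ_17 = {x ∈ ℚ_17 : v_17(x) ≥ 0} and ℤ_17^× = {x ∈ ℤ_17 : v_17(x) = 0}. Here v_17(78608/69) = v_17(num) − v_17(den) = 3; compare against these criteria.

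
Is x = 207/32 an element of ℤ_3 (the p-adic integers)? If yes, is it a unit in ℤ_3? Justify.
x ∈ ℤ_3 but not a unit; v_3(x) = 2 > 0

ℤ_3 = {x ∈ ℚ_3 : v_3(x) ≥ 0} and ℤ_3^× = {x ∈ ℤ_3 : v_3(x) = 0}. Here v_3(207/32) = v_3(num) − v_3(den) = 2; compare against these criteria.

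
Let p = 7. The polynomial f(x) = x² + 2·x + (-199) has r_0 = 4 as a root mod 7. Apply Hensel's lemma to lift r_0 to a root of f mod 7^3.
r_2 = 291 (mod 343)

Hensel: r_{i+1} = r_i − f(r_i)·(f′(r_i))^{-1} mod 7^{i+2}, f′(x) = 2x + 2. Iterate:
  r_0 = 4 (mod 7)
  r_1 = 46 (mod 49)
  r_2 = 291 (mod 343)
Final: r = 291 satisfies f(r) ≡ 0 mod 7^3.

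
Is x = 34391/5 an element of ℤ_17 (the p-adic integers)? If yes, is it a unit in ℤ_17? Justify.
x ∈ ℤ_17 but not a unit; v_17(x) = 3 > 0

ℤ_17 = {x ∈ ℚ_17 : v_17(x) ≥ 0} and ℤ_17^× = {x ∈ ℤ_17 : v_17(x) = 0}. Here v_17(34391/5) = v_17(num) − v_17(den) = 3; compare against these criteria.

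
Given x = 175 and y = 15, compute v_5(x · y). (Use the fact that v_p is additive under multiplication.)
v_5(2625) = 3

v_p(x) = 2 (factor: 175 = 5^2 · 7); v_p(y) = 1 (factor: 15 = 5^1 · 3). Additivity: v_p(xy) = v_p(x) + v_p(y) = 2 + 1 = 3. (Direct check: xy = 2625 = 5^3 · (21).)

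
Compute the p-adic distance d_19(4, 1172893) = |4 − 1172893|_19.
d_19(4, 1172893) = 1/130321

Step 1 — x − y = 4 − 1172893 = -1172889. Step 2 — v_19(-1172889) = 4 (factor: -1172889 = −(19^4 · 9); the sign does not affect v_p). Step 3 — |x − y|_19 = 19^{-4} = 1/130321.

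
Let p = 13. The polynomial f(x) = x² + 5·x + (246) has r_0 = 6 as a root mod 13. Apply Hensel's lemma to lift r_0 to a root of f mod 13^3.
r_2 = 1956 (mod 2197)

Hensel: r_{i+1} = r_i − f(r_i)·(f′(r_i))^{-1} mod 13^{i+2}, f′(x) = 2x + 5. Iterate:
  r_0 = 6 (mod 13)
  r_1 = 97 (mod 169)
  r_2 = 1956 (mod 2197)
Final: r = 1956 satisfies f(r) ≡ 0 mod 13^3.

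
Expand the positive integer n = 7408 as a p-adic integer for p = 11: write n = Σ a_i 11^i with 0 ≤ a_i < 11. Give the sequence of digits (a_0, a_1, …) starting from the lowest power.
(a_0, a_1, …) = (5, 2, 6, 5)

Repeated division by 11 gives the digits low-to-high: 7408 = 5 + 2·11^1 + 6·11^2 + 5·11^3. Digit sequence: (5, 2, 6, 5).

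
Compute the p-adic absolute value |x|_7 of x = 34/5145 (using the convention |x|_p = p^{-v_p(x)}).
|34/5145|_7 = 343

Step 1 — compute v_7(x) by factoring powers of 7 out of the numerator and denominator: v_7(34/5145) = -3. Step 2 — apply |x|_p = p^{-v_p(x)} = 7^{3} = 343.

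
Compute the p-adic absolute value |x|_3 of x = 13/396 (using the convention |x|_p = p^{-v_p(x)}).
|13/396|_3 = 9

Step 1 — compute v_3(x) by factoring powers of 3 out of the numerator and denominator: v_3(13/396) = -2. Step 2 — apply |x|_p = p^{-v_p(x)} = 3^{2} = 9.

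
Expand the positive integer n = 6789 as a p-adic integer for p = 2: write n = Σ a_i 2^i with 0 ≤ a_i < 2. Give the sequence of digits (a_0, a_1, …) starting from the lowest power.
(a_0, a_1, …) = (1, 0, 1, 0, 0, 0, 0, 1, 0, 1, 0, 1, 1)

Repeated division by 2 gives the digits low-to-high: 6789 = 1 + 1·2^2 + 1·2^7 + 1·2^9 + 1·2^11 + 1·2^12. Digit sequence: (1, 0, 1, 0, 0, 0, 0, 1, 0, 1, 0, 1, 1).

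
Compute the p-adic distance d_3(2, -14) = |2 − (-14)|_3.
d_3(2, -14) = 1

Step 1 — x − y = 2 − (-14) = 16. Step 2 — v_3(16) = 0 (factor: 16 = (3^0 · 16); the sign does not affect v_p). Step 3 — |x − y|_3 = 3^{0} = 1.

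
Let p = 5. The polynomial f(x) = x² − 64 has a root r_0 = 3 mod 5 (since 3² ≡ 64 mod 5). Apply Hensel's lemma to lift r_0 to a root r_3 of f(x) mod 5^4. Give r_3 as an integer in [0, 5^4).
r_3 = 8 (mod 625)

Hensel's recurrence: r_{i+1} = r_i − f(r_i)·(f′(r_i))^{-1} mod 5^{i+2}, with f′(x) = 2x. Iterate:
  r_0 = 3 (mod 5)
  r_1 = 8 (mod 25)
  r_2 = 8 (mod 125)
  r_3 = 8 (mod 625)
Final: r_3 = 8, and one checks f(r_3) ≡ 0 mod 5^4.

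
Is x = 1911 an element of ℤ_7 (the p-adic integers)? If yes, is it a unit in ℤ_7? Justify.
x ∈ ℤ_7 but not a unit; v_7(x) = 2 > 0

ℤ_7 = {x ∈ ℚ_7 : v_7(x) ≥ 0} and ℤ_7^× = {x ∈ ℤ_7 : v_7(x) = 0}. Here v_7(1911) = v_7(num) − v_7(den) = 2; compare against these criteria.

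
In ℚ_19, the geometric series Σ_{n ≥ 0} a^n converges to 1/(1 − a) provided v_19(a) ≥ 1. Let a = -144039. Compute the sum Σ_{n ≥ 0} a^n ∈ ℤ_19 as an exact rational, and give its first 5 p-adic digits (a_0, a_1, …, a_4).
Σ a^n = 1/(1 − a) = 1/144040;  first 5 digits = (1, 0, 0, 17, 17)

v_19(a) = 3 ≥ 1, so the series converges in ℤ_19 to 1/(1 − a) = 1/(1 − (-144039)) = 1/144040. Expand this rational in ℤ_19: compute digits iteratively via d_i = x_i mod 19, x_{i+1} = (x_i − d_i)/19. The first 5 digits are (1, 0, 0, 17, 17).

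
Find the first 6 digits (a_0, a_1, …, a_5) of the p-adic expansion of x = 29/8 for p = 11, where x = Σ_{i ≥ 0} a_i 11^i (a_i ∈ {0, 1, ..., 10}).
(a_0, …, a_5) = (5, 4, 1, 4, 1, 4)

v_11(29/8) = 0 (numerator and denominator both coprime to 11), so x ∈ ℤ_11^×. Compute digits iteratively via a_i = x_i mod 11, x_{i+1} = (x_i − a_i)/11, with x_0 = x:
  x_0 = 29/8;  a_0 = 5;  x_1 = (x_0 − 5)/11 = -1/8
  x_1 = -1/8;  a_1 = 4;  x_2 = (x_1 − 4)/11 = -3/8
  x_2 = -3/8;  a_2 = 1;  x_3 = (x_2 − 1)/11 = -1/8
  x_3 = -1/8;  a_3 = 4;  x_4 = (x_3 − 4)/11 = -3/8
  x_4 = -3/8;  a_4 = 1;  x_5 = (x_4 − 1)/11 = -1/8
  x_5 = -1/8;  a_5 = 4;  x_6 = (x_5 − 4)/11 = -3/8
Digits: (5, 4, 1, 4, 1, 4).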